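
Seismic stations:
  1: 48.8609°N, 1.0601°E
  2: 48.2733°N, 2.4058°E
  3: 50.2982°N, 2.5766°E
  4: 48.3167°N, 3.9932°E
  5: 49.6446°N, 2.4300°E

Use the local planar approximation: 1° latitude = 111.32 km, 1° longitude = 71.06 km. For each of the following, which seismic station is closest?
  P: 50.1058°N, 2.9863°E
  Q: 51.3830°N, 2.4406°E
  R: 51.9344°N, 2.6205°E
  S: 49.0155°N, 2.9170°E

P at 50.1058°N, 2.9863°E:
  1: √((-1.2449·111.32)² + (-1.9262·71.06)²) = √(19205.045004 + 18734.976961) = 194.7820 km
  2: √((-1.8325·111.32)² + (-0.5805·71.06)²) = √(41613.511237 + 1701.589725) = 208.1228 km
  3: √((0.1924·111.32)² + (-0.4097·71.06)²) = √(458.729353 + 847.583189) = 36.1429 km
  4: √((-1.7891·111.32)² + (1.0069·71.06)²) = √(39665.746019 + 5119.447433) = 211.6251 km
  5: √((-0.4612·111.32)² + (-0.5563·71.06)²) = √(2635.876102 + 1562.674503) = 64.7962 km
  → nearest: 3 (36.1429 km)
Q at 51.3830°N, 2.4406°E:
  1: √((-2.5221·111.32)² + (-1.3805·71.06)²) = √(78826.274181 + 9623.282349) = 297.4047 km
  2: √((-3.1097·111.32)² + (-0.0348·71.06)²) = √(119834.917885 + 6.115175) = 346.1806 km
  3: √((-1.0848·111.32)² + (0.1360·71.06)²) = √(14582.962143 + 93.395989) = 121.1460 km
  4: √((-3.0663·111.32)² + (1.5526·71.06)²) = √(116513.347863 + 12172.213744) = 358.7277 km
  5: √((-1.7384·111.32)² + (-0.0106·71.06)²) = √(37449.482605 + 0.567364) = 193.5202 km
  → nearest: 3 (121.1460 km)
R at 51.9344°N, 2.6205°E:
  1: √((-3.0735·111.32)² + (-1.5604·71.06)²) = √(117061.161850 + 12294.823246) = 359.6609 km
  2: √((-3.6611·111.32)² + (-0.2147·71.06)²) = √(166099.979259 + 232.763294) = 407.8391 km
  3: √((-1.6362·111.32)² + (-0.0439·71.06)²) = √(33175.629479 + 9.731492) = 182.1685 km
  4: √((-3.6177·111.32)² + (1.3727·71.06)²) = √(162185.302466 + 9514.844031) = 414.3672 km
  5: √((-2.2898·111.32)² + (-0.1905·71.06)²) = √(64974.283253 + 183.248474) = 255.2597 km
  → nearest: 3 (182.1685 km)
S at 49.0155°N, 2.9170°E:
  1: √((-0.1546·111.32)² + (-1.8569·71.06)²) = √(296.186578 + 17411.149266) = 133.0689 km
  2: √((-0.7422·111.32)² + (-0.5112·71.06)²) = √(6826.345972 + 1319.568977) = 90.2547 km
  3: √((1.2827·111.32)² + (-0.3404·71.06)²) = √(20389.030935 + 585.099207) = 144.8245 km
  4: √((-0.6988·111.32)² + (1.0762·71.06)²) = √(6051.348821 + 5848.390752) = 109.0859 km
  5: √((0.6291·111.32)² + (-0.4870·71.06)²) = √(4904.398667 + 1197.590463) = 78.1152 km
  → nearest: 5 (78.1152 km)

P→3; Q→3; R→3; S→5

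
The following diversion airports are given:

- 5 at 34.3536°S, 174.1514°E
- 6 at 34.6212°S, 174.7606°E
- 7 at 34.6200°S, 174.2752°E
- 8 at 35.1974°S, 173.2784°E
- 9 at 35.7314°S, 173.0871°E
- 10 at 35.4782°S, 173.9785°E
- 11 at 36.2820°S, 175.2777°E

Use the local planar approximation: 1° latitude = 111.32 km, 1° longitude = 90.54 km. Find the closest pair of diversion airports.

Pairwise distances:
5–6: √((-0.2676·111.32)² + (0.6092·90.54)²) = √(887.398343 + 3042.291119) = 62.6872 km
5–7: √((-0.2664·111.32)² + (0.1238·90.54)²) = √(879.457458 + 125.638363) = 31.7032 km
5–8: √((-0.8438·111.32)² + (-0.8730·90.54)²) = √(8823.186057 + 6247.546076) = 122.7629 km
5–9: √((-1.3778·111.32)² + (-1.0643·90.54)²) = √(23524.410876 + 9285.581467) = 181.1353 km
5–10: √((-1.1246·111.32)² + (-0.1729·90.54)²) = √(15672.654280 + 245.059175) = 126.1654 km
5–11: √((-1.9284·111.32)² + (1.1263·90.54)²) = √(46082.989078 + 10398.941823) = 237.6593 km
6–7: √((0.0012·111.32)² + (-0.4854·90.54)²) = √(0.017845 + 1931.436900) = 43.9483 km
6–8: √((-0.5762·111.32)² + (-1.4822·90.54)²) = √(4114.271082 + 18009.207342) = 148.7396 km
6–9: √((-1.1102·111.32)² + (-1.6735·90.54)²) = √(15273.861258 + 22957.913419) = 195.5295 km
6–10: √((-0.8570·111.32)² + (-0.7821·90.54)²) = √(9101.396594 + 5014.245023) = 118.8093 km
6–11: √((-1.6608·111.32)² + (0.5171·90.54)²) = √(34180.709059 + 2191.947035) = 190.7162 km
7–8: √((-0.5774·111.32)² + (-0.9968·90.54)²) = √(4131.425773 + 8145.111596) = 110.7995 km
7–9: √((-1.1114·111.32)² + (-1.1881·90.54)²) = √(15306.897718 + 11571.428391) = 163.9461 km
7–10: √((-0.8582·111.32)² + (-0.2967·90.54)²) = √(9126.902597 + 721.632481) = 99.2398 km
7–11: √((-1.6620·111.32)² + (1.0025·90.54)²) = √(34230.120992 + 8238.530292) = 206.0792 km
8–9: √((-0.5340·111.32)² + (-0.1913·90.54)²) = √(3533.693758 + 299.992861) = 61.9168 km
8–10: √((-0.2808·111.32)² + (0.7001·90.54)²) = √(977.103575 + 4017.918615) = 70.6755 km
8–11: √((-1.0846·111.32)² + (1.9993·90.54)²) = √(14577.585440 + 32767.017440) = 217.5881 km
9–10: √((0.2532·111.32)² + (0.8914·90.54)²) = √(794.463223 + 6513.677313) = 85.4877 km
9–11: √((-0.5506·111.32)² + (2.1906·90.54)²) = √(3756.806351 + 39337.535422) = 207.5918 km
10–11: √((-0.8038·111.32)² + (1.2992·90.54)²) = √(8006.494304 + 13836.715268) = 147.7945 km
Closest pair: 5–7 at 31.7032 km.

5 and 7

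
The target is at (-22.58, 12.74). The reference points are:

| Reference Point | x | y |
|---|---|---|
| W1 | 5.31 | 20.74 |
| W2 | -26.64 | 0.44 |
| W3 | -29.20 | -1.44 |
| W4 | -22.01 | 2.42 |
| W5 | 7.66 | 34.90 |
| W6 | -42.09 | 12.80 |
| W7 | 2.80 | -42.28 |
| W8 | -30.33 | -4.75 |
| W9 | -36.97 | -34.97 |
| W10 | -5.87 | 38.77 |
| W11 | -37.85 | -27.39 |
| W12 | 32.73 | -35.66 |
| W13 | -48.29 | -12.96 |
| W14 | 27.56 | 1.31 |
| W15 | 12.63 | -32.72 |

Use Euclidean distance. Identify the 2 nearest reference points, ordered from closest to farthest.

W4, W2

Distances from (-22.58, 12.74):
W1: 29.01
W2: 12.95
W3: 15.65
W4: 10.34
W5: 37.49
W6: 19.51
W7: 60.59
W8: 19.13
W9: 49.83
W10: 30.93
W11: 42.94
W12: 73.50
W13: 36.35
W14: 51.43
W15: 57.50
Sorted: W4 (10.34) < W2 (12.95) < W3 (15.65) < W8 (19.13) < …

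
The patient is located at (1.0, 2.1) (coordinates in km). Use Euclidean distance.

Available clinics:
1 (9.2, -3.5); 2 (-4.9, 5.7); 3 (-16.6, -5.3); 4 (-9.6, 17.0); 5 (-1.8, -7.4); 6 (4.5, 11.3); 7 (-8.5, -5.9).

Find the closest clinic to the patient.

2

Distances from (1.0, 2.1):
1: √((8.2)² + (-5.6)²) = √(67.2400 + 31.3600) = 9.93 km
2: √((-5.9)² + (3.6)²) = √(34.8100 + 12.9600) = 6.91 km
3: √((-17.6)² + (-7.4)²) = √(309.7600 + 54.7600) = 19.09 km
4: √((-10.6)² + (14.9)²) = √(112.3600 + 222.0100) = 18.29 km
5: √((-2.8)² + (-9.5)²) = √(7.8400 + 90.2500) = 9.90 km
6: √((3.5)² + (9.2)²) = √(12.2500 + 84.6400) = 9.84 km
7: √((-9.5)² + (-8.0)²) = √(90.2500 + 64.0000) = 12.42 km
Minimum: 2 at 6.91 km.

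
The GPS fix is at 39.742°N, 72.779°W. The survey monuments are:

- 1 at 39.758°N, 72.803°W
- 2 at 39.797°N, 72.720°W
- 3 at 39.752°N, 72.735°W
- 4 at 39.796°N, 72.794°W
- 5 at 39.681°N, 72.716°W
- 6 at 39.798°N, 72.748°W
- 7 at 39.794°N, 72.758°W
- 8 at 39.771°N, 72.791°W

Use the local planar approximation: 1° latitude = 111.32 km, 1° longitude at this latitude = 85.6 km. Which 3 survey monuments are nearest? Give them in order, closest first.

1, 8, 3

Distances from 39.742°N, 72.779°W:
1: 2.719 km
2: 7.937 km
3: 3.927 km
4: 6.147 km
5: 8.671 km
6: 6.775 km
7: 6.061 km
8: 3.388 km
Sorted: 1 (2.719 km) < 8 (3.388 km) < 3 (3.927 km) < 7 (6.061 km) < 4 (6.147 km) < …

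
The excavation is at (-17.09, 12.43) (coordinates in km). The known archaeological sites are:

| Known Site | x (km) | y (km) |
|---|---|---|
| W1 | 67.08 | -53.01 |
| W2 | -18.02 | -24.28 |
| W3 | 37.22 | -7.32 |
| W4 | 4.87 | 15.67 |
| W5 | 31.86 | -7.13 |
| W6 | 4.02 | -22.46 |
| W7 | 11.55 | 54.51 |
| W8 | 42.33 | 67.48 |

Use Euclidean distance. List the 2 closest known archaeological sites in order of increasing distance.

W4, W2

Distances from (-17.09, 12.43):
W1: √((84.17)² + (-65.44)²) = √(7084.5889 + 4282.3936) = 106.62 km
W2: √((-0.93)² + (-36.71)²) = √(0.8649 + 1347.6241) = 36.72 km
W3: √((54.31)² + (-19.75)²) = √(2949.5761 + 390.0625) = 57.79 km
W4: √((21.96)² + (3.24)²) = √(482.2416 + 10.4976) = 22.20 km
W5: √((48.95)² + (-19.56)²) = √(2396.1025 + 382.5936) = 52.71 km
W6: √((21.11)² + (-34.89)²) = √(445.6321 + 1217.3121) = 40.78 km
W7: √((28.64)² + (42.08)²) = √(820.2496 + 1770.7264) = 50.90 km
W8: √((59.42)² + (55.05)²) = √(3530.7364 + 3030.5025) = 81.00 km
Sorted: W4 (22.20 km) < W2 (36.72 km) < W6 (40.78 km) < W7 (50.90 km) < …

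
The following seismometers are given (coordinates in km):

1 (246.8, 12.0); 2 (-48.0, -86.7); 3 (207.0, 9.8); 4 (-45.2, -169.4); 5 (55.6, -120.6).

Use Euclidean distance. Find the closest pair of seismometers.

1 and 3

Pairwise distances:
1–2: 310.9 km
1–3: 39.9 km
1–4: 343.8 km
1–5: 232.7 km
2–3: 272.6 km
2–4: 82.7 km
2–5: 109.0 km
3–4: 309.4 km
3–5: 199.8 km
4–5: 112.0 km
Closest pair: 1–3 at 39.9 km.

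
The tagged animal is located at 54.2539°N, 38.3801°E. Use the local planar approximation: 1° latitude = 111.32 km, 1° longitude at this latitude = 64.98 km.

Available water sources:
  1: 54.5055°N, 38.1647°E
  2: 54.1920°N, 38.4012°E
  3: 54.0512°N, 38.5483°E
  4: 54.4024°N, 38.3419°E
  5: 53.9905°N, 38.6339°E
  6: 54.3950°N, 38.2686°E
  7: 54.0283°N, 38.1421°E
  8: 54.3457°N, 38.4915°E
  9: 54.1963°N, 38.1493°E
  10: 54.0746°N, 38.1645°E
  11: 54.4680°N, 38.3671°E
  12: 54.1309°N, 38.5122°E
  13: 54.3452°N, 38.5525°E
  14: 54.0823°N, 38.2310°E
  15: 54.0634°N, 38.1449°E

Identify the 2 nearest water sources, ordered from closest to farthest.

2, 8

Distances from 54.2539°N, 38.3801°E:
1: √((0.2516·111.32)² + (-0.2154·64.98)²) = √(784.454338 + 195.907387) = 31.3107 km
2: √((-0.0619·111.32)² + (0.0211·64.98)²) = √(47.481857 + 1.879855) = 7.0258 km
3: √((-0.2027·111.32)² + (0.1682·64.98)²) = √(509.159549 + 119.456943) = 25.0722 km
4: √((0.1485·111.32)² + (-0.0382·64.98)²) = √(273.274622 + 6.161496) = 16.7163 km
5: √((-0.2634·111.32)² + (0.2538·64.98)²) = √(859.761387 + 271.983557) = 33.6414 km
6: √((0.1411·111.32)² + (-0.1115·64.98)²) = √(246.717765 + 52.493937) = 17.2977 km
7: √((-0.2256·111.32)² + (-0.2380·64.98)²) = √(630.702549 + 239.173648) = 29.4937 km
8: √((0.0918·111.32)² + (0.1114·64.98)²) = √(104.431558 + 52.399820) = 12.5232 km
9: √((-0.0576·111.32)² + (-0.2308·64.98)²) = √(41.114154 + 224.921527) = 16.3106 km
10: √((-0.1793·111.32)² + (-0.2156·64.98)²) = √(398.388666 + 196.271358) = 24.3857 km
11: √((0.2141·111.32)² + (-0.0130·64.98)²) = √(568.041061 + 0.713586) = 23.8486 km
12: √((-0.1230·111.32)² + (0.1321·64.98)²) = √(187.480722 + 73.682618) = 16.1605 km
13: √((0.0913·111.32)² + (0.1724·64.98)²) = √(103.297057 + 125.497171) = 15.1259 km
14: √((-0.1716·111.32)² + (-0.1491·64.98)²) = √(364.905965 + 93.867381) = 21.4190 km
15: √((-0.1905·111.32)² + (-0.2352·64.98)²) = √(449.713946 + 233.579137) = 26.1399 km
Sorted: 2 (7.0258 km) < 8 (12.5232 km) < 13 (15.1259 km) < 12 (16.1605 km) < …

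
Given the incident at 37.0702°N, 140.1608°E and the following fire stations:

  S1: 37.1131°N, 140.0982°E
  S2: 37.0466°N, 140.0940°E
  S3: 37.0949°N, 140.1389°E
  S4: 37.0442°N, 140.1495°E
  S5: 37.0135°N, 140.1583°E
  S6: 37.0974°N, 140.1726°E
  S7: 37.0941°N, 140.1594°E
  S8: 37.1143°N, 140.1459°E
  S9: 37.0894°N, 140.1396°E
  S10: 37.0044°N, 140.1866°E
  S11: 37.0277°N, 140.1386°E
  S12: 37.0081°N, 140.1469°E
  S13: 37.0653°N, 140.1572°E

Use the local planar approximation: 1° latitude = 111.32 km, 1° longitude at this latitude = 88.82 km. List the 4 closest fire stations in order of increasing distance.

S13, S7, S9, S4

Distances from 37.0702°N, 140.1608°E:
S1: √((0.0429·111.32)² + (-0.0626·88.82)²) = √(22.806623 + 30.915068) = 7.3295 km
S2: √((-0.0236·111.32)² + (-0.0668·88.82)²) = √(6.901928 + 35.202577) = 6.4888 km
S3: √((0.0247·111.32)² + (-0.0219·88.82)²) = √(7.560322 + 3.783640) = 3.3681 km
S4: √((-0.0260·111.32)² + (-0.0113·88.82)²) = √(8.377088 + 1.007345) = 3.0634 km
S5: √((-0.0567·111.32)² + (-0.0025·88.82)²) = √(39.839375 + 0.049306) = 6.3157 km
S6: √((0.0272·111.32)² + (0.0118·88.82)²) = √(9.168203 + 1.098463) = 3.2042 km
S7: √((0.0239·111.32)² + (-0.0014·88.82)²) = √(7.078516 + 0.015462) = 2.6635 km
S8: √((0.0441·111.32)² + (-0.0149·88.82)²) = √(24.100362 + 1.751435) = 5.0845 km
S9: √((0.0192·111.32)² + (-0.0212·88.82)²) = √(4.568239 + 3.545629) = 2.8485 km
S10: √((-0.0658·111.32)² + (0.0258·88.82)²) = √(53.653515 + 5.251229) = 7.6749 km
S11: √((-0.0425·111.32)² + (-0.0222·88.82)²) = √(22.383307 + 3.888011) = 5.1256 km
S12: √((-0.0621·111.32)² + (-0.0139·88.82)²) = √(47.789182 + 1.524232) = 7.0224 km
S13: √((-0.0049·111.32)² + (-0.0036·88.82)²) = √(0.297535 + 0.102241) = 0.6323 km
Sorted: S13 (0.6323 km) < S7 (2.6635 km) < S9 (2.8485 km) < S4 (3.0634 km) < S6 (3.2042 km) < S3 (3.3681 km) < …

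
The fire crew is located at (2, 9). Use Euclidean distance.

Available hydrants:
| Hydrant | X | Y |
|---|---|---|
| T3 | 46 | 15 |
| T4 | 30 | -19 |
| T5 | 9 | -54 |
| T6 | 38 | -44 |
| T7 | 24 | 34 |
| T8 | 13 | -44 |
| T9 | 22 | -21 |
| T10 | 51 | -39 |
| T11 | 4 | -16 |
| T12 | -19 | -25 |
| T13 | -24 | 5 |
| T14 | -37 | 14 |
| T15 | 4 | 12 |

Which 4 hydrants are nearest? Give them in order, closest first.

Distances from (2, 9):
T3: √((44)² + (6)²) = √(1936.000 + 36.000) = 44.4
T4: √((28)² + (-28)²) = √(784.000 + 784.000) = 39.6
T5: √((7)² + (-63)²) = √(49.000 + 3969.000) = 63.4
T6: √((36)² + (-53)²) = √(1296.000 + 2809.000) = 64.1
T7: √((22)² + (25)²) = √(484.000 + 625.000) = 33.3
T8: √((11)² + (-53)²) = √(121.000 + 2809.000) = 54.1
T9: √((20)² + (-30)²) = √(400.000 + 900.000) = 36.1
T10: √((49)² + (-48)²) = √(2401.000 + 2304.000) = 68.6
T11: √((2)² + (-25)²) = √(4.000 + 625.000) = 25.1
T12: √((-21)² + (-34)²) = √(441.000 + 1156.000) = 40.0
T13: √((-26)² + (-4)²) = √(676.000 + 16.000) = 26.3
T14: √((-39)² + (5)²) = √(1521.000 + 25.000) = 39.3
T15: √((2)² + (3)²) = √(4.000 + 9.000) = 3.6
Sorted: T15 (3.6) < T11 (25.1) < T13 (26.3) < T7 (33.3) < T9 (36.1) < T14 (39.3) < …

T15, T11, T13, T7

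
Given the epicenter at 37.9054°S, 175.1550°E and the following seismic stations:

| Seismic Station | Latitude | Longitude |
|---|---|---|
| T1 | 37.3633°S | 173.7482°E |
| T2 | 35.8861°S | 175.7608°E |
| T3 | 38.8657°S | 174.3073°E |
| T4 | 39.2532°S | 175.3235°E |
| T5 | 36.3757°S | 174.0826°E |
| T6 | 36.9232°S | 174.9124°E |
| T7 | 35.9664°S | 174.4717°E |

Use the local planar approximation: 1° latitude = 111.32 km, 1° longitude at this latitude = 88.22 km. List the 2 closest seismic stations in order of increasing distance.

T6, T3

Distances from 37.9054°S, 175.1550°E:
T1: √((0.5421·111.32)² + (-1.4068·88.22)²) = √(3641.708752 + 15402.769850) = 138.0017 km
T2: √((2.0193·111.32)² + (0.6058·88.22)²) = √(50529.858942 + 2856.226504) = 231.0543 km
T3: √((-0.9603·111.32)² + (-0.8477·88.22)²) = √(11427.737425 + 5592.660715) = 130.4622 km
T4: √((-1.3478·111.32)² + (0.1685·88.22)²) = √(22511.130176 + 220.970306) = 150.7717 km
T5: √((1.5297·111.32)² + (-1.0724·88.22)²) = √(28997.391273 + 8950.508668) = 194.8022 km
T6: √((0.9822·111.32)² + (-0.2426·88.22)²) = √(11954.908457 + 458.052966) = 111.4135 km
T7: √((1.9390·111.32)² + (-0.6833·88.22)²) = √(46590.998016 + 3633.765927) = 224.1088 km
Sorted: T6 (111.4135 km) < T3 (130.4622 km) < T1 (138.0017 km) < T4 (150.7717 km) < …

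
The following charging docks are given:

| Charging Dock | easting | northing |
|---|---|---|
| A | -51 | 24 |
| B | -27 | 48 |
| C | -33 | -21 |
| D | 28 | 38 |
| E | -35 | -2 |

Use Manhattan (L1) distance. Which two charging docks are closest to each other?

Pairwise distances:
A–B: 48
A–C: 63
A–D: 93
A–E: 42
B–C: 75
B–D: 65
B–E: 58
C–D: 120
C–E: 21
D–E: 103
Closest pair: C–E at 21.

C and E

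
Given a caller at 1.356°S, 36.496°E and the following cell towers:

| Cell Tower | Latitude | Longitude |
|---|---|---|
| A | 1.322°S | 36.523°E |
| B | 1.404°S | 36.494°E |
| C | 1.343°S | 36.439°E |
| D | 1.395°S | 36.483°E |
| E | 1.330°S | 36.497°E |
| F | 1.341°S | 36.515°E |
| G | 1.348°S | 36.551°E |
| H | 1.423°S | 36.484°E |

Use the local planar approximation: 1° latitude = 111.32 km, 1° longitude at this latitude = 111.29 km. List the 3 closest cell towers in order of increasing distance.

F, E, D

Distances from 1.356°S, 36.496°E:
A: 4.833 km
B: 5.348 km
C: 6.507 km
D: 4.576 km
E: 2.896 km
F: 2.694 km
G: 6.185 km
H: 7.577 km
Sorted: F (2.694 km) < E (2.896 km) < D (4.576 km) < A (4.833 km) < B (5.348 km) < …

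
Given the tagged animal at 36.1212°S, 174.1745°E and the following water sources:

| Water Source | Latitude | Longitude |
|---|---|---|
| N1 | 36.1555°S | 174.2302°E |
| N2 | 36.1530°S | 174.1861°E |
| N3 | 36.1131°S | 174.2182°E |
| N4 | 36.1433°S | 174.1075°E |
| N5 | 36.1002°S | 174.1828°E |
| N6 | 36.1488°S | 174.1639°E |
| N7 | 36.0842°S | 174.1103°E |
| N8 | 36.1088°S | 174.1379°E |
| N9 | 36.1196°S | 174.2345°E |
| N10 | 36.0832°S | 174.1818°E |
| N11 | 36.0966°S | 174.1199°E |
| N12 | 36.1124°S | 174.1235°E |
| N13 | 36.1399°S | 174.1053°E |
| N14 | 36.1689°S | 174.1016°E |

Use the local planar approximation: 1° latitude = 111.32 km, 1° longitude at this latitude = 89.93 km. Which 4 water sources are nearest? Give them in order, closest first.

Distances from 36.1212°S, 174.1745°E:
N1: 6.2984 km
N2: 3.6905 km
N3: 4.0321 km
N4: 6.5082 km
N5: 2.4540 km
N6: 3.2169 km
N7: 7.0921 km
N8: 3.5692 km
N9: 5.3987 km
N10: 4.2808 km
N11: 5.6222 km
N12: 4.6899 km
N13: 6.5621 km
N14: 8.4366 km
Sorted: N5 (2.4540 km) < N6 (3.2169 km) < N8 (3.5692 km) < N2 (3.6905 km) < N3 (4.0321 km) < N10 (4.2808 km) < …

N5, N6, N8, N2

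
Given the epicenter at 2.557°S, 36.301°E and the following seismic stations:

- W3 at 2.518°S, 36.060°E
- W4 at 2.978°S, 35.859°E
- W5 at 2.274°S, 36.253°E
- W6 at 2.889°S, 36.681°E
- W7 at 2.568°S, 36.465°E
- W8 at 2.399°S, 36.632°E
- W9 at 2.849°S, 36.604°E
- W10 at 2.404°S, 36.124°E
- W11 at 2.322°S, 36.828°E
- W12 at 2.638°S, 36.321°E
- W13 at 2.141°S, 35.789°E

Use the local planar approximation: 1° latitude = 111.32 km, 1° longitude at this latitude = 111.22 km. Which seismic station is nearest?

W12

Distances from 2.557°S, 36.301°E:
W3: 27.153 km
W4: 67.919 km
W5: 31.953 km
W6: 56.144 km
W7: 18.281 km
W8: 40.800 km
W9: 46.822 km
W10: 26.031 km
W11: 64.186 km
W12: 9.287 km
W13: 73.398 km
Minimum: W12 at 9.287 km.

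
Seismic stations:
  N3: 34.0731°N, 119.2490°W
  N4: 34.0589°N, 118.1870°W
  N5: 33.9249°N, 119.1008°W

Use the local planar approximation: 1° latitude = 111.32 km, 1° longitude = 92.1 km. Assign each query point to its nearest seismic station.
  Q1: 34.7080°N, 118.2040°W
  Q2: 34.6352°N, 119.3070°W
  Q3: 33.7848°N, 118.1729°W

Q1 at 34.7080°N, 118.2040°W:
  N3: √((-0.6349·111.32)² + (-1.0450·92.1)²) = √(4995.247941 + 9263.003780) = 119.4079 km
  N4: √((-0.6491·111.32)² + (0.0170·92.1)²) = √(5221.191395 + 2.451416) = 72.2748 km
  N5: √((-0.7831·111.32)² + (-0.8968·92.1)²) = √(7599.426925 + 6821.980278) = 120.0892 km
  → nearest: N4 (72.2748 km)
Q2 at 34.6352°N, 119.3070°W:
  N3: √((-0.5621·111.32)² + (0.0580·92.1)²) = √(3915.376825 + 28.534827) = 62.8006 km
  N4: √((-0.5763·111.32)² + (1.1200·92.1)²) = √(4115.699277 + 10640.335104) = 121.4744 km
  N5: √((-0.7103·111.32)² + (0.2062·92.1)²) = √(6252.159152 + 360.658841) = 81.3192 km
  → nearest: N3 (62.8006 km)
Q3 at 33.7848°N, 118.1729°W:
  N3: √((0.2883·111.32)² + (-1.0761·92.1)²) = √(1029.996337 + 9822.556220) = 104.1756 km
  N4: √((0.2741·111.32)² + (-0.0141·92.1)²) = √(931.031696 + 1.686388) = 30.5404 km
  N5: √((0.1401·111.32)² + (-0.9279·92.1)²) = √(243.233095 + 7303.341523) = 86.8710 km
  → nearest: N4 (30.5404 km)

Q1→N4; Q2→N3; Q3→N4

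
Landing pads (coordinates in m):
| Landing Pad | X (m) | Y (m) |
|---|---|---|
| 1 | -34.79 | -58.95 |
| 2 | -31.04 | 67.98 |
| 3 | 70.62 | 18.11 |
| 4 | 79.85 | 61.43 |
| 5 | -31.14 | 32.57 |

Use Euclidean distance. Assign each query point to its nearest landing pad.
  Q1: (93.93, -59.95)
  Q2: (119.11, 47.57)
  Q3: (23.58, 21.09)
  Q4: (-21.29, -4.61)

Q1 at (93.93, -59.95):
  1: √((-128.72)² + (1.00)²) = √(16568.8384 + 1.0000) = 128.72 m
  2: √((-124.97)² + (127.93)²) = √(15617.5009 + 16366.0849) = 178.84 m
  3: √((-23.31)² + (78.06)²) = √(543.3561 + 6093.3636) = 81.47 m
  4: √((-14.08)² + (121.38)²) = √(198.2464 + 14733.1044) = 122.19 m
  5: √((-125.07)² + (92.52)²) = √(15642.5049 + 8559.9504) = 155.57 m
  → nearest: 3 (81.47 m)
Q2 at (119.11, 47.57):
  1: √((-153.90)² + (-106.52)²) = √(23685.2100 + 11346.5104) = 187.17 m
  2: √((-150.15)² + (20.41)²) = √(22545.0225 + 416.5681) = 151.53 m
  3: √((-48.49)² + (-29.46)²) = √(2351.2801 + 867.8916) = 56.74 m
  4: √((-39.26)² + (13.86)²) = √(1541.3476 + 192.0996) = 41.63 m
  5: √((-150.25)² + (-15.00)²) = √(22575.0625 + 225.0000) = 151.00 m
  → nearest: 4 (41.63 m)
Q3 at (23.58, 21.09):
  1: √((-58.37)² + (-80.04)²) = √(3407.0569 + 6406.4016) = 99.06 m
  2: √((-54.62)² + (46.89)²) = √(2983.3444 + 2198.6721) = 71.99 m
  3: √((47.04)² + (-2.98)²) = √(2212.7616 + 8.8804) = 47.13 m
  4: √((56.27)² + (40.34)²) = √(3166.3129 + 1627.3156) = 69.24 m
  5: √((-54.72)² + (11.48)²) = √(2994.2784 + 131.7904) = 55.91 m
  → nearest: 3 (47.13 m)
Q4 at (-21.29, -4.61):
  1: √((-13.50)² + (-54.34)²) = √(182.2500 + 2952.8356) = 55.99 m
  2: √((-9.75)² + (72.59)²) = √(95.0625 + 5269.3081) = 73.24 m
  3: √((91.91)² + (22.72)²) = √(8447.4481 + 516.1984) = 94.68 m
  4: √((101.14)² + (66.04)²) = √(10229.2996 + 4361.2816) = 120.79 m
  5: √((-9.85)² + (37.18)²) = √(97.0225 + 1382.3524) = 38.46 m
  → nearest: 5 (38.46 m)

Q1→3; Q2→4; Q3→3; Q4→5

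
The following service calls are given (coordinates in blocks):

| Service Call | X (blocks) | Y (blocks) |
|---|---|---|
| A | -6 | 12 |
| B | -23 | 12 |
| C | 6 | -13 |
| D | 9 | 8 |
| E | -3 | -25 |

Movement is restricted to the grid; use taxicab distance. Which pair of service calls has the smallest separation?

Pairwise distances:
A–B: |-17| + |0| = 17 + 0 = 17 blocks
A–C: |12| + |-25| = 12 + 25 = 37 blocks
A–D: |15| + |-4| = 15 + 4 = 19 blocks
A–E: |3| + |-37| = 3 + 37 = 40 blocks
B–C: |29| + |-25| = 29 + 25 = 54 blocks
B–D: |32| + |-4| = 32 + 4 = 36 blocks
B–E: |20| + |-37| = 20 + 37 = 57 blocks
C–D: |3| + |21| = 3 + 21 = 24 blocks
C–E: |-9| + |-12| = 9 + 12 = 21 blocks
D–E: |-12| + |-33| = 12 + 33 = 45 blocks
Closest pair: A–B at 17 blocks.

A and B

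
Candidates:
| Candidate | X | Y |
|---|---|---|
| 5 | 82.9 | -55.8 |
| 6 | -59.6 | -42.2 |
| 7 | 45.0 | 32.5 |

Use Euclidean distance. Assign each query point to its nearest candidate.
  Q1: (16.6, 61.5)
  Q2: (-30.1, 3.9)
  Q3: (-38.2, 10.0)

Q1→7; Q2→6; Q3→6

Q1 at (16.6, 61.5):
  5: 134.7
  6: 128.7
  7: 40.6
  → nearest: 7 (40.6)
Q2 at (-30.1, 3.9):
  5: 127.8
  6: 54.7
  7: 80.4
  → nearest: 6 (54.7)
Q3 at (-38.2, 10.0):
  5: 137.8
  6: 56.4
  7: 86.2
  → nearest: 6 (56.4)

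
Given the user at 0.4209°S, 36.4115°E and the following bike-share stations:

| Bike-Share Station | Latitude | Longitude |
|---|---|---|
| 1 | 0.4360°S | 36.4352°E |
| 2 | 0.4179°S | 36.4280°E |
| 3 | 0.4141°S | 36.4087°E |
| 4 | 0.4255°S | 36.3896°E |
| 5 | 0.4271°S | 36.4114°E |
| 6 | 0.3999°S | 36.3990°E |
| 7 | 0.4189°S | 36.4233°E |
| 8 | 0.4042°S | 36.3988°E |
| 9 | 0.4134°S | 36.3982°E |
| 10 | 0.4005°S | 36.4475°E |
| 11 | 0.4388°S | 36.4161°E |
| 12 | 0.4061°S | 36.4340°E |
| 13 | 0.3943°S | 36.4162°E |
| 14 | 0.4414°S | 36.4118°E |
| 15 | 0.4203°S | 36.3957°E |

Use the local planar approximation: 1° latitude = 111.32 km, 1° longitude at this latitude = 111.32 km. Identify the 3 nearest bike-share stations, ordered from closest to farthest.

Distances from 0.4209°S, 36.4115°E:
1: √((-0.0151·111.32)² + (0.0237·111.32)²) = √(2.825532 + 6.960542) = 3.1283 km
2: √((0.0030·111.32)² + (0.0165·111.32)²) = √(0.111529 + 3.373761) = 1.8669 km
3: √((0.0068·111.32)² + (-0.0028·111.32)²) = √(0.573013 + 0.097154) = 0.8186 km
4: √((-0.0046·111.32)² + (-0.0219·111.32)²) = √(0.262218 + 5.943395) = 2.4911 km
5: √((-0.0062·111.32)² + (-0.0001·111.32)²) = √(0.476354 + 0.000124) = 0.6903 km
6: √((0.0210·111.32)² + (-0.0125·111.32)²) = √(5.464935 + 1.936272) = 2.7205 km
7: √((0.0020·111.32)² + (0.0118·111.32)²) = √(0.049569 + 1.725482) = 1.3323 km
8: √((0.0167·111.32)² + (-0.0127·111.32)²) = √(3.456045 + 1.998729) = 2.3355 km
9: √((0.0075·111.32)² + (-0.0133·111.32)²) = √(0.697058 + 2.192046) = 1.6997 km
10: √((0.0204·111.32)² + (0.0360·111.32)²) = √(5.157114 + 16.060217) = 4.6062 km
11: √((-0.0179·111.32)² + (0.0046·111.32)²) = √(3.970566 + 0.262218) = 2.0574 km
12: √((0.0148·111.32)² + (0.0225·111.32)²) = √(2.714375 + 6.273522) = 2.9980 km
13: √((0.0266·111.32)² + (0.0047·111.32)²) = √(8.768184 + 0.273742) = 3.0070 km
14: √((-0.0205·111.32)² + (0.0003·111.32)²) = √(5.207798 + 0.001115) = 2.2823 km
15: √((0.0006·111.32)² + (-0.0158·111.32)²) = √(0.004461 + 3.093574) = 1.7601 km
Sorted: 5 (0.6903 km) < 3 (0.8186 km) < 7 (1.3323 km) < 9 (1.6997 km) < 15 (1.7601 km) < …

5, 3, 7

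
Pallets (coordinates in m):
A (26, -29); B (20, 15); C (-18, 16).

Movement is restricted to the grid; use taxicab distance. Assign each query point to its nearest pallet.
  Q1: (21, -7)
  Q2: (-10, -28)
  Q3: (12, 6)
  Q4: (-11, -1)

Q1→B; Q2→A; Q3→B; Q4→C

Q1 at (21, -7):
  A: |5| + |-22| = 5 + 22 = 27 m
  B: |-1| + |22| = 1 + 22 = 23 m
  C: |-39| + |23| = 39 + 23 = 62 m
  → nearest: B (23 m)
Q2 at (-10, -28):
  A: |36| + |-1| = 36 + 1 = 37 m
  B: |30| + |43| = 30 + 43 = 73 m
  C: |-8| + |44| = 8 + 44 = 52 m
  → nearest: A (37 m)
Q3 at (12, 6):
  A: |14| + |-35| = 14 + 35 = 49 m
  B: |8| + |9| = 8 + 9 = 17 m
  C: |-30| + |10| = 30 + 10 = 40 m
  → nearest: B (17 m)
Q4 at (-11, -1):
  A: |37| + |-28| = 37 + 28 = 65 m
  B: |31| + |16| = 31 + 16 = 47 m
  C: |-7| + |17| = 7 + 17 = 24 m
  → nearest: C (24 m)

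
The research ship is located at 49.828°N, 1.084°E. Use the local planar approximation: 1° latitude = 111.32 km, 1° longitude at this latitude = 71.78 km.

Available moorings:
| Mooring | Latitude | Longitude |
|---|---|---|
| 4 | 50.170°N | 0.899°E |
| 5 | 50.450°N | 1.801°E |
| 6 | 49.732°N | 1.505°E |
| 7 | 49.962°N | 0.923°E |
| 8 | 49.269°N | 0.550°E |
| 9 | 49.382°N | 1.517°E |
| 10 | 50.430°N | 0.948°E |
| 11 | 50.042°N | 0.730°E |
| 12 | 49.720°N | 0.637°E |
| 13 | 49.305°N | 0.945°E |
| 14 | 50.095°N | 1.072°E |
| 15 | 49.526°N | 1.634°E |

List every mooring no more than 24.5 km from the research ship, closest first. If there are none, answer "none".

Distances from 49.828°N, 1.084°E:
4: √((0.342·111.32)² + (-0.185·71.78)²) = √(1449.43454 + 176.33981) = 40.321 km
5: √((0.622·111.32)² + (0.717·71.78)²) = √(4794.32162 + 2648.77592) = 86.273 km
6: √((-0.096·111.32)² + (0.421·71.78)²) = √(114.20598 + 913.21093) = 32.053 km
7: √((0.134·111.32)² + (-0.161·71.78)²) = √(222.51331 + 133.55454) = 18.870 km
8: √((-0.559·111.32)² + (-0.534·71.78)²) = √(3872.30905 + 1469.22876) = 73.086 km
9: √((-0.446·111.32)² + (0.433·71.78)²) = √(2464.99540 + 966.01240) = 58.575 km
10: √((0.602·111.32)² + (-0.136·71.78)²) = √(4490.96197 + 95.29821) = 67.722 km
11: √((0.214·111.32)² + (-0.354·71.78)²) = √(567.51055 + 645.67420) = 34.831 km
12: √((-0.108·111.32)² + (-0.447·71.78)²) = √(144.54195 + 1029.48958) = 34.264 km
13: √((-0.523·111.32)² + (-0.139·71.78)²) = √(3389.61032 + 99.54891) = 59.069 km
14: √((0.267·111.32)² + (-0.012·71.78)²) = √(883.42344 + 0.74194) = 29.735 km
15: √((-0.302·111.32)² + (0.550·71.78)²) = √(1130.21296 + 1558.59144) = 51.854 km
Threshold 24.5 km: 7 (18.870 km) is within range.

7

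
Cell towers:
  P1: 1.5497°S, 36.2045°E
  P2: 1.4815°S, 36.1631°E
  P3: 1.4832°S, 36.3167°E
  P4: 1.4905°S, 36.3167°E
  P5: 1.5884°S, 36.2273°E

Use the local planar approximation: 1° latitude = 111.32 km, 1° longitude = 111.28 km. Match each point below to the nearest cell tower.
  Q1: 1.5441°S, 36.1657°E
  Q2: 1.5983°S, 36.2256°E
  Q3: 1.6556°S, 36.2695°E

Q1→P1; Q2→P5; Q3→P5

Q1 at 1.5441°S, 36.1657°E:
  P1: 4.3624 km
  P2: 6.9746 km
  P3: 18.1193 km
  P4: 17.8312 km
  P5: 8.4444 km
  → nearest: P1 (4.3624 km)
Q2 at 1.5983°S, 36.2256°E:
  P1: 5.8977 km
  P2: 14.7455 km
  P3: 16.3384 km
  P4: 15.7092 km
  P5: 1.1182 km
  → nearest: P5 (1.1182 km)
Q3 at 1.6556°S, 36.2695°E:
  P1: 13.8309 km
  P2: 22.7114 km
  P3: 19.8973 km
  P4: 19.1147 km
  P5: 8.8325 km
  → nearest: P5 (8.8325 km)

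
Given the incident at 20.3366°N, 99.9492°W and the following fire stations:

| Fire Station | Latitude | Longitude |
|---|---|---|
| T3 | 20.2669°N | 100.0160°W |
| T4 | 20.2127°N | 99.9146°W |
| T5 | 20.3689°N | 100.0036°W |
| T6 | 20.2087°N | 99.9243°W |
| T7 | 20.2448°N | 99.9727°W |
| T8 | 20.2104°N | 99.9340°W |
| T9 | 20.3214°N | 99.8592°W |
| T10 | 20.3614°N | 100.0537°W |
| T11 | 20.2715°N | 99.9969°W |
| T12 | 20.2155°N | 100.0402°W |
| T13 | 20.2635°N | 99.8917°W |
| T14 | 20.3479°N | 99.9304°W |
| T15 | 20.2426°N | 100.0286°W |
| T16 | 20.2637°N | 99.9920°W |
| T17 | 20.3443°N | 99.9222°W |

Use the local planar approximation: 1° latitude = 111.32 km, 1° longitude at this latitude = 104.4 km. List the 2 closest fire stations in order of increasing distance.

T14, T17

Distances from 20.3366°N, 99.9492°W:
T3: 10.4325 km
T4: 14.2577 km
T5: 6.7219 km
T6: 14.4732 km
T7: 10.5096 km
T8: 14.1379 km
T9: 9.5471 km
T10: 11.2537 km
T11: 8.7930 km
T12: 16.4921 km
T13: 10.1121 km
T14: 2.3312 km
T15: 13.3495 km
T16: 9.2641 km
T17: 2.9462 km
Sorted: T14 (2.3312 km) < T17 (2.9462 km) < T5 (6.7219 km) < T11 (8.7930 km) < …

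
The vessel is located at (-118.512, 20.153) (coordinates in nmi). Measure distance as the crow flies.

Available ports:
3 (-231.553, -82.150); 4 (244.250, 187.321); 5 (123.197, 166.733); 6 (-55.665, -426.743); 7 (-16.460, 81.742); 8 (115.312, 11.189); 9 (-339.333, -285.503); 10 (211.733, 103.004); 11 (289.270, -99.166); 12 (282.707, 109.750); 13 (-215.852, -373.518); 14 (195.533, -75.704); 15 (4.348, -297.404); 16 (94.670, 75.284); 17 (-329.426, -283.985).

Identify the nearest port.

Distances from (-118.512, 20.153):
3: 152.460 nmi
4: 399.426 nmi
5: 282.682 nmi
6: 451.293 nmi
7: 119.197 nmi
8: 233.996 nmi
9: 377.078 nmi
10: 340.479 nmi
11: 424.880 nmi
12: 411.101 nmi
13: 405.527 nmi
14: 328.349 nmi
15: 340.495 nmi
16: 220.195 nmi
17: 370.114 nmi
Minimum: 7 at 119.197 nmi.

7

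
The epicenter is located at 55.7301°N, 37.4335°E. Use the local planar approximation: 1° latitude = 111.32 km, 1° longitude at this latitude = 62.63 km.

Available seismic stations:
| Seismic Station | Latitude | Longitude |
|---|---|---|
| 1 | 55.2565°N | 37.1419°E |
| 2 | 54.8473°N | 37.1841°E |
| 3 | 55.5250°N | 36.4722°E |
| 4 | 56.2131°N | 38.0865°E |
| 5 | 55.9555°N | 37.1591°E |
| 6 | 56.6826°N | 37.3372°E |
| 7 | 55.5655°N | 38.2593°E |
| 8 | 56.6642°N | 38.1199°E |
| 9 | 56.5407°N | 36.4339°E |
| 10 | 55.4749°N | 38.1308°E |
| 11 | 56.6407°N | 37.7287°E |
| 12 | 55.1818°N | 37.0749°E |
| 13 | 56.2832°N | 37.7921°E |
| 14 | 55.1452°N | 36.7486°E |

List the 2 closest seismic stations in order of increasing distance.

5, 10

Distances from 55.7301°N, 37.4335°E:
1: 55.7947 km
2: 99.5069 km
3: 64.3900 km
4: 67.5540 km
5: 30.4127 km
6: 106.2037 km
7: 54.8697 km
8: 112.5200 km
9: 109.8267 km
10: 52.0989 km
11: 103.0402 km
12: 65.0377 km
13: 65.5394 km
14: 77.9709 km
Sorted: 5 (30.4127 km) < 10 (52.0989 km) < 7 (54.8697 km) < 1 (55.7947 km) < …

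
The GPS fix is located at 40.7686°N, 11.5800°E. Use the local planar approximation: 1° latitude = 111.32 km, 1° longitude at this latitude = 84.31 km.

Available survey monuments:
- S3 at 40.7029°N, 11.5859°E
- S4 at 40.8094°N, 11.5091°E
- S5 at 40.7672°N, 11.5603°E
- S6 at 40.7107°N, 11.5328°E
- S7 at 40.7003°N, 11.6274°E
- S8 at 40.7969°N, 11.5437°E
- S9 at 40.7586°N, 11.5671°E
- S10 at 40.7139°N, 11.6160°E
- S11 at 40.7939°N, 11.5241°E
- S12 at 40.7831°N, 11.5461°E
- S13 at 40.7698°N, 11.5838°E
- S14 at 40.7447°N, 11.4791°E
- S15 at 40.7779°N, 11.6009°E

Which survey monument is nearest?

S13

Distances from 40.7686°N, 11.5800°E:
S3: √((-0.0657·111.32)² + (0.0059·84.31)²) = √(53.490559 + 0.247436) = 7.3306 km
S4: √((0.0408·111.32)² + (-0.0709·84.31)²) = √(20.628456 + 35.731451) = 7.5073 km
S5: √((-0.0014·111.32)² + (-0.0197·84.31)²) = √(0.024289 + 2.758612) = 1.6682 km
S6: √((-0.0579·111.32)² + (-0.0472·84.31)²) = √(41.543542 + 15.835879) = 7.5749 km
S7: √((-0.0683·111.32)² + (0.0474·84.31)²) = √(57.807981 + 15.970366) = 8.5894 km
S8: √((0.0283·111.32)² + (-0.0363·84.31)²) = √(9.924743 + 9.366373) = 4.3922 km
S9: √((-0.0100·111.32)² + (-0.0129·84.31)²) = √(1.239214 + 1.182872) = 1.5563 km
S10: √((-0.0547·111.32)² + (0.0360·84.31)²) = √(37.078405 + 9.212196) = 6.8037 km
S11: √((0.0253·111.32)² + (-0.0559·84.31)²) = √(7.932086 + 22.211700) = 5.4903 km
S12: √((0.0145·111.32)² + (-0.0339·84.31)²) = √(2.605448 + 8.168787) = 3.2824 km
S13: √((0.0012·111.32)² + (0.0038·84.31)²) = √(0.017845 + 0.102642) = 0.3471 km
S14: √((-0.0239·111.32)² + (-0.1009·84.31)²) = √(7.078516 + 72.366990) = 8.9132 km
S15: √((0.0093·111.32)² + (0.0209·84.31)²) = √(1.071796 + 3.104922) = 2.0437 km
Minimum: S13 at 0.3471 km.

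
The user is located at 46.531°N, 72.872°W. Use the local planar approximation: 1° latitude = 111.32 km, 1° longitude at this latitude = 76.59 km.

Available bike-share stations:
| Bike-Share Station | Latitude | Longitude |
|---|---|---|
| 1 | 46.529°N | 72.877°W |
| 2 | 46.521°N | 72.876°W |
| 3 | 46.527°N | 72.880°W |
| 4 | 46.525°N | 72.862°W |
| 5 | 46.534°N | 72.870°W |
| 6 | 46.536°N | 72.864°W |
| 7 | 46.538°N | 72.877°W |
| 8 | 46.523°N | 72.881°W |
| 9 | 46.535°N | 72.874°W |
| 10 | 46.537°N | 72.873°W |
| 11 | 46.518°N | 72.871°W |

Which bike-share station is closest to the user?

Distances from 46.531°N, 72.872°W:
1: √((-0.002·111.32)² + (-0.005·76.59)²) = √(0.04957 + 0.14665) = 0.443 km
2: √((-0.010·111.32)² + (-0.004·76.59)²) = √(1.23921 + 0.09386) = 1.155 km
3: √((-0.004·111.32)² + (-0.008·76.59)²) = √(0.19827 + 0.37543) = 0.757 km
4: √((-0.006·111.32)² + (0.010·76.59)²) = √(0.44612 + 0.58660) = 1.016 km
5: √((0.003·111.32)² + (0.002·76.59)²) = √(0.11153 + 0.02346) = 0.367 km
6: √((0.005·111.32)² + (0.008·76.59)²) = √(0.30980 + 0.37543) = 0.828 km
7: √((0.007·111.32)² + (-0.005·76.59)²) = √(0.60721 + 0.14665) = 0.868 km
8: √((-0.008·111.32)² + (-0.009·76.59)²) = √(0.79310 + 0.47515) = 1.126 km
9: √((0.004·111.32)² + (-0.002·76.59)²) = √(0.19827 + 0.02346) = 0.471 km
10: √((0.006·111.32)² + (-0.001·76.59)²) = √(0.44612 + 0.00587) = 0.672 km
11: √((-0.013·111.32)² + (0.001·76.59)²) = √(2.09427 + 0.00587) = 1.449 km
Minimum: 5 at 0.367 km.

5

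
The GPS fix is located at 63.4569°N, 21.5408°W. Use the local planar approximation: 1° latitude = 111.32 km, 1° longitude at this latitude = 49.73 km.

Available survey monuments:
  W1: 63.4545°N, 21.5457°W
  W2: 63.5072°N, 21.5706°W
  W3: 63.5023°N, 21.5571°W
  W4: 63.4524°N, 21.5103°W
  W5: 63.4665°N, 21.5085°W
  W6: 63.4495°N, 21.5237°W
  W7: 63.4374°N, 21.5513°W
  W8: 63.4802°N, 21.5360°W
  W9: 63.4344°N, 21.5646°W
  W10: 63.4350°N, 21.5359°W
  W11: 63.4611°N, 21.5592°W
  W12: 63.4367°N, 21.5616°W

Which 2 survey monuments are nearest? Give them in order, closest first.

Distances from 63.4569°N, 21.5408°W:
W1: 0.3616 km
W2: 5.7922 km
W3: 5.1185 km
W4: 1.5973 km
W5: 1.9293 km
W6: 1.1840 km
W7: 2.2327 km
W8: 2.6047 km
W9: 2.7703 km
W10: 2.4501 km
W11: 1.0276 km
W12: 2.4752 km
Sorted: W1 (0.3616 km) < W11 (1.0276 km) < W6 (1.1840 km) < W4 (1.5973 km) < …

W1, W11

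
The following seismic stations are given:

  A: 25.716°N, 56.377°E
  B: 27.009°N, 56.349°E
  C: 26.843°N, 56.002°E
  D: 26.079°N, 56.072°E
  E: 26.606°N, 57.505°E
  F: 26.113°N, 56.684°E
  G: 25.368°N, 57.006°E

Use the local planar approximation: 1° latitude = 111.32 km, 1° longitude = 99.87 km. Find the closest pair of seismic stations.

Pairwise distances:
A–B: 143.964 km
A–C: 130.928 km
A–D: 50.604 km
A–E: 150.022 km
A–F: 53.788 km
A–G: 73.803 km
B–C: 39.274 km
B–D: 107.160 km
B–E: 123.860 km
B–F: 105.204 km
B–G: 194.103 km
C–D: 85.335 km
C–E: 152.406 km
C–F: 106.033 km
C–G: 192.392 km
D–E: 154.671 km
D–F: 61.238 km
D–G: 122.333 km
E–F: 98.665 km
E–G: 146.548 km
F–G: 88.950 km
Closest pair: B–C at 39.274 km.

B and C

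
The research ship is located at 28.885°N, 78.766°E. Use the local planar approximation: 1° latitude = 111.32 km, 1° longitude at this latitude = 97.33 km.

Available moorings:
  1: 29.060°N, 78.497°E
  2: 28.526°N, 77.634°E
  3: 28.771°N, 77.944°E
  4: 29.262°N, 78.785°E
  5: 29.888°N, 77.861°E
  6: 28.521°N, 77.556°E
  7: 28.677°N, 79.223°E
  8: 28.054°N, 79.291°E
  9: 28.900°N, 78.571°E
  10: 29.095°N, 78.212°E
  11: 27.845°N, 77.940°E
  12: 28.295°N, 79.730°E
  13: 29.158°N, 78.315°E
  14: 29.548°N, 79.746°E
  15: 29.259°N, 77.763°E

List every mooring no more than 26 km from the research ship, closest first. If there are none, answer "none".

9

Distances from 28.885°N, 78.766°E:
1: √((0.175·111.32)² + (-0.269·97.33)²) = √(379.50936 + 685.48508) = 32.634 km
2: √((-0.359·111.32)² + (-1.132·97.33)²) = √(1597.11170 + 12139.09473) = 117.202 km
3: √((-0.114·111.32)² + (-0.822·97.33)²) = √(161.04828 + 6400.84163) = 81.005 km
4: √((0.377·111.32)² + (0.019·97.33)²) = √(1761.28281 + 3.41980) = 42.008 km
5: √((1.003·111.32)² + (-0.905·97.33)²) = √(12466.60678 + 7758.72940) = 142.216 km
6: √((-0.364·111.32)² + (-1.210·97.33)²) = √(1641.90930 + 13869.60802) = 124.545 km
7: √((-0.208·111.32)² + (0.457·97.33)²) = √(536.13365 + 1978.45350) = 50.146 km
8: √((-0.831·111.32)² + (0.525·97.33)²) = √(8557.53025 + 2611.03115) = 105.681 km
9: √((0.015·111.32)² + (-0.195·97.33)²) = √(2.78823 + 360.21573) = 19.053 km
10: √((0.210·111.32)² + (-0.554·97.33)²) = √(546.49348 + 2907.45483) = 58.770 km
11: √((-1.040·111.32)² + (-0.826·97.33)²) = √(13403.34122 + 6463.28849) = 140.949 km
12: √((-0.590·111.32)² + (0.964·97.33)²) = √(4313.70477 + 8803.34079) = 114.530 km
13: √((0.273·111.32)² + (-0.451·97.33)²) = √(923.57398 + 1926.84389) = 53.389 km
14: √((0.663·111.32)² + (0.980·97.33)²) = √(5447.20164 + 9097.99300) = 120.603 km
15: √((0.374·111.32)² + (-1.003·97.33)²) = √(1733.36331 + 9530.05293) = 106.129 km
Threshold 26 km: 9 (19.053 km) is within range.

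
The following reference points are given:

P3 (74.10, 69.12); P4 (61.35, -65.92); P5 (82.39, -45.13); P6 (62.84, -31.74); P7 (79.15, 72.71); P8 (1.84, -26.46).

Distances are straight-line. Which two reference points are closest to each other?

Pairwise distances:
P3–P7: 6.20
P5–P6: 23.70
P4–P5: 29.58
P4–P6: 34.21
P6–P8: 61.23
P4–P8: 71.40
P5–P8: 82.69
P3–P6: 101.49
P6–P7: 105.72
P3–P5: 114.55
P5–P7: 117.88
P3–P8: 119.82
P7–P8: 125.74
P3–P4: 135.64
P4–P7: 139.77
Closest pair: P3–P7 at 6.20.

P3 and P7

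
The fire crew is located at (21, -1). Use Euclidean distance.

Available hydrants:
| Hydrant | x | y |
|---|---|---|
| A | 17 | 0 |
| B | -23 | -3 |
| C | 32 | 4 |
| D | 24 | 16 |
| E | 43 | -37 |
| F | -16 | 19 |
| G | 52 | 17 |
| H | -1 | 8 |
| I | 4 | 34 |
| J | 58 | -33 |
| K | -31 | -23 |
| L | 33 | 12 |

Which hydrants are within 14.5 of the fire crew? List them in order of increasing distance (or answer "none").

A, C

Distances from (21, -1):
A: √((-4)² + (1)²) = √(16.000 + 1.000) = 4.1
B: √((-44)² + (-2)²) = √(1936.000 + 4.000) = 44.0
C: √((11)² + (5)²) = √(121.000 + 25.000) = 12.1
D: √((3)² + (17)²) = √(9.000 + 289.000) = 17.3
E: √((22)² + (-36)²) = √(484.000 + 1296.000) = 42.2
F: √((-37)² + (20)²) = √(1369.000 + 400.000) = 42.1
G: √((31)² + (18)²) = √(961.000 + 324.000) = 35.8
H: √((-22)² + (9)²) = √(484.000 + 81.000) = 23.8
I: √((-17)² + (35)²) = √(289.000 + 1225.000) = 38.9
J: √((37)² + (-32)²) = √(1369.000 + 1024.000) = 48.9
K: √((-52)² + (-22)²) = √(2704.000 + 484.000) = 56.5
L: √((12)² + (13)²) = √(144.000 + 169.000) = 17.7
Threshold 14.5: A (4.1), C (12.1) are within range.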